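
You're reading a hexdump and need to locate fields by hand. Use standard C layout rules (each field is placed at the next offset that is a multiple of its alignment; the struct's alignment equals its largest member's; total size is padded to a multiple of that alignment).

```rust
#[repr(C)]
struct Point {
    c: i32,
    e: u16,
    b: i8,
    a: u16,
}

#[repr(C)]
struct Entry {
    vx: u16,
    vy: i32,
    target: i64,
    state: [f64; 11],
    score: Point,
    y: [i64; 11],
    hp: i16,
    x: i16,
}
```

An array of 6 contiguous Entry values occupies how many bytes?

Point: 0..4  c  (4B, 4-aligned); 4..6  e  (2B, 2-aligned); 6..7  b  (1B, 1-aligned); 7..8  -- padding (1B); 8..10  a  (2B, 2-aligned); 10..12  -- tail padding (2B); sizeof = 12, alignof = 4
0..2  vx  (2B, 2-aligned)
2..4  -- padding (2B)
4..8  vy  (4B, 4-aligned)
8..16  target  (8B, 8-aligned)
16..104  state  (88B, 8-aligned)
104..116  score  (12B, 4-aligned)
116..120  -- padding (4B)
120..208  y  (88B, 8-aligned)
208..210  hp  (2B, 2-aligned)
210..212  x  (2B, 2-aligned)
212..216  -- tail padding (4B)
sizeof = 216, alignof = 8
array of 6: 6 × 216 = 1296

1296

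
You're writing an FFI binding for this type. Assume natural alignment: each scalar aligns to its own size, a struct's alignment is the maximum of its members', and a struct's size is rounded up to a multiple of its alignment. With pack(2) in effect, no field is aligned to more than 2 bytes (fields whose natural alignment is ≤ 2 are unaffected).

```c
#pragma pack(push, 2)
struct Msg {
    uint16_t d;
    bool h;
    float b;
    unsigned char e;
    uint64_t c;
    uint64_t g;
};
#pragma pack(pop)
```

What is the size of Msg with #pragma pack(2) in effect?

26

0..2  d  (2B, 2-aligned)
2..3  h  (1B, 1-aligned)
3..4  -- padding (1B)
4..8  b  (4B, 2-aligned)
8..9  e  (1B, 1-aligned)
9..10  -- padding (1B)
10..18  c  (8B, 2-aligned)
18..26  g  (8B, 2-aligned)
sizeof = 26, alignof = 2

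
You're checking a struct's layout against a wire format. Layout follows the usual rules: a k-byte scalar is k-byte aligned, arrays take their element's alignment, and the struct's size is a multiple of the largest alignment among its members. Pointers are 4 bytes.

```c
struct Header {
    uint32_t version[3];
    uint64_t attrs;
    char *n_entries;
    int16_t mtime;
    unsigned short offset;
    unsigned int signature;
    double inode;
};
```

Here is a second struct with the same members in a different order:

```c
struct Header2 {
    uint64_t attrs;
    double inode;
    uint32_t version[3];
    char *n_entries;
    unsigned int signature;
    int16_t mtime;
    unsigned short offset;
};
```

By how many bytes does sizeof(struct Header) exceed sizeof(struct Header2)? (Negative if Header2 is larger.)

version at 0 (size 12, align 4) → ends 12
pad 4 to align 8 for attrs
attrs at 16 (size 8, align 8) → ends 24
n_entries at 24 (size 4, align 4) → ends 28
mtime at 28 (size 2, align 2) → ends 30
offset at 30 (size 2, align 2) → ends 32
signature at 32 (size 4, align 4) → ends 36
pad 4 to align 8 for inode
inode at 40 (size 8, align 8) → ends 48
total 48 bytes, alignment 8
— Header2 —
attrs at 0 (size 8, align 8) → ends 8
inode at 8 (size 8, align 8) → ends 16
version at 16 (size 12, align 4) → ends 28
n_entries at 28 (size 4, align 4) → ends 32
signature at 32 (size 4, align 4) → ends 36
mtime at 36 (size 2, align 2) → ends 38
offset at 38 (size 2, align 2) → ends 40
total 40 bytes, alignment 8
48 − 40 = 8

8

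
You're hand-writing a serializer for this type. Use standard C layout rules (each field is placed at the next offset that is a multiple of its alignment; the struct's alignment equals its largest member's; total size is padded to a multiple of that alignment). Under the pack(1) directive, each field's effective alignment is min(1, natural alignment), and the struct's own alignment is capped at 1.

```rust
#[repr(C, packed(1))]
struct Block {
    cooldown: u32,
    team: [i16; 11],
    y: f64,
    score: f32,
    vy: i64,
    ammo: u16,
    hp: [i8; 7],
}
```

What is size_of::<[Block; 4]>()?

cooldown at 0 (size 4, align 1) → ends 4
team at 4 (size 22, align 1) → ends 26
y at 26 (size 8, align 1) → ends 34
score at 34 (size 4, align 1) → ends 38
vy at 38 (size 8, align 1) → ends 46
ammo at 46 (size 2, align 1) → ends 48
hp at 48 (size 7, align 1) → ends 55
total 55 bytes, alignment 1
array of 4: 4 × 55 = 220

220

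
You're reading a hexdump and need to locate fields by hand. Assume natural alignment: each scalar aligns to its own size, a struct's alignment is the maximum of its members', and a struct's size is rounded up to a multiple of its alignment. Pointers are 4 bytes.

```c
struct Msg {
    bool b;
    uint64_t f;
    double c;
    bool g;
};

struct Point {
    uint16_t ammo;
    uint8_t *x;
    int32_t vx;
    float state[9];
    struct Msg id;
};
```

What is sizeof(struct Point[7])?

Msg: 0..1  b  (1B, 1-aligned); 1..8  -- padding (7B); 8..16  f  (8B, 8-aligned); 16..24  c  (8B, 8-aligned); 24..25  g  (1B, 1-aligned); 25..32  -- tail padding (7B); sizeof = 32, alignof = 8
0..2  ammo  (2B, 2-aligned)
2..4  -- padding (2B)
4..8  x  (4B, 4-aligned)
8..12  vx  (4B, 4-aligned)
12..48  state  (36B, 4-aligned)
48..80  id  (32B, 8-aligned)
sizeof = 80, alignof = 8
array of 7: 7 × 80 = 560

560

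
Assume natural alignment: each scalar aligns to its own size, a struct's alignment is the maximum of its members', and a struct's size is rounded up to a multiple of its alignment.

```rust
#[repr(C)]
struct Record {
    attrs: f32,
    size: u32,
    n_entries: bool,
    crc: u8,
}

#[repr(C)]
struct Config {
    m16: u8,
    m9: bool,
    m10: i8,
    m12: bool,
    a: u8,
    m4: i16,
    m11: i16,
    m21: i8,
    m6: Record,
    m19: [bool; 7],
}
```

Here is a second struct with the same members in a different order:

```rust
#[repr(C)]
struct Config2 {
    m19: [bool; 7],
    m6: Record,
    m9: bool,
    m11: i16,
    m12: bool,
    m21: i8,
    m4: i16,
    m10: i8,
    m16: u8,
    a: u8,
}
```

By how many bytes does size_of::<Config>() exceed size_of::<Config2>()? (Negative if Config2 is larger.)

0

Record: @0: attrs [4B, align 4] → 4; @4: size [4B, align 4] → 8; @8: n_entries [1B, align 1] → 9; @9: crc [1B, align 1] → 10; +2 tail pad (align 4); size 12, align 4
@0: m16 [1B, align 1] → 1
@1: m9 [1B, align 1] → 2
@2: m10 [1B, align 1] → 3
@3: m12 [1B, align 1] → 4
@4: a [1B, align 1] → 5
+1 pad (align 2)
@6: m4 [2B, align 2] → 8
@8: m11 [2B, align 2] → 10
@10: m21 [1B, align 1] → 11
+1 pad (align 4)
@12: m6 [12B, align 4] → 24
@24: m19 [7B, align 1] → 31
+1 tail pad (align 4)
size 32, align 4
— Config2 —
@0: m19 [7B, align 1] → 7
+1 pad (align 4)
@8: m6 [12B, align 4] → 20
@20: m9 [1B, align 1] → 21
+1 pad (align 2)
@22: m11 [2B, align 2] → 24
@24: m12 [1B, align 1] → 25
@25: m21 [1B, align 1] → 26
@26: m4 [2B, align 2] → 28
@28: m10 [1B, align 1] → 29
@29: m16 [1B, align 1] → 30
@30: a [1B, align 1] → 31
+1 tail pad (align 4)
size 32, align 4
32 − 32 = 0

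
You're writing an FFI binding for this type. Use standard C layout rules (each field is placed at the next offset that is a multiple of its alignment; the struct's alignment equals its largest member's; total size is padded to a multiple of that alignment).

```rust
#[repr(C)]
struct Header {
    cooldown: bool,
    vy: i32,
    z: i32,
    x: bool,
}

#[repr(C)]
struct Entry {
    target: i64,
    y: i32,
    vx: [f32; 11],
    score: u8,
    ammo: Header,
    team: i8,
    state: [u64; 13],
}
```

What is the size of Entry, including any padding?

Header: @0: cooldown [1B, align 1] → 1; +3 pad (align 4); @4: vy [4B, align 4] → 8; @8: z [4B, align 4] → 12; @12: x [1B, align 1] → 13; +3 tail pad (align 4); size 16, align 4
@0: target [8B, align 8] → 8
@8: y [4B, align 4] → 12
@12: vx [44B, align 4] → 56
@56: score [1B, align 1] → 57
+3 pad (align 4)
@60: ammo [16B, align 4] → 76
@76: team [1B, align 1] → 77
+3 pad (align 8)
@80: state [104B, align 8] → 184
size 184, align 8

184 bytes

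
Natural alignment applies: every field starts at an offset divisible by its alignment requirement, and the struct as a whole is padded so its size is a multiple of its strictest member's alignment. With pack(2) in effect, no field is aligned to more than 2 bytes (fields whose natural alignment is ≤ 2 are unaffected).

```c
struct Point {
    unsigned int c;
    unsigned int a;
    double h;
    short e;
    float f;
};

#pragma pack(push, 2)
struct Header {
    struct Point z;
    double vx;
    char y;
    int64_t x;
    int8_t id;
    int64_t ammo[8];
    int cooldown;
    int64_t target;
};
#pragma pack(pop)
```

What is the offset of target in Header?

112

Point: 0..4  c  (4B, 4-aligned); 4..8  a  (4B, 4-aligned); 8..16  h  (8B, 8-aligned); 16..18  e  (2B, 2-aligned); 18..20  -- padding (2B); 20..24  f  (4B, 4-aligned); sizeof = 24, alignof = 8
0..24  z  (24B, 2-aligned)
24..32  vx  (8B, 2-aligned)
32..33  y  (1B, 1-aligned)
33..34  -- padding (1B)
34..42  x  (8B, 2-aligned)
42..43  id  (1B, 1-aligned)
43..44  -- padding (1B)
44..108  ammo  (64B, 2-aligned)
108..112  cooldown  (4B, 2-aligned)
112..120  target  (8B, 2-aligned)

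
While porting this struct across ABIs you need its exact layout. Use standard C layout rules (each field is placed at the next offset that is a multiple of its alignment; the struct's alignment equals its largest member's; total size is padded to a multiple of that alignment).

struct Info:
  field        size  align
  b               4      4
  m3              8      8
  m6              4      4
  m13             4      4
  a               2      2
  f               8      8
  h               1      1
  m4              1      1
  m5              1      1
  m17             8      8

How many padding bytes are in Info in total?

15

0..4  b  (4B, 4-aligned)
4..8  -- padding (4B)
8..16  m3  (8B, 8-aligned)
16..20  m6  (4B, 4-aligned)
20..24  m13  (4B, 4-aligned)
24..26  a  (2B, 2-aligned)
26..32  -- padding (6B)
32..40  f  (8B, 8-aligned)
40..41  h  (1B, 1-aligned)
41..42  m4  (1B, 1-aligned)
42..43  m5  (1B, 1-aligned)
43..48  -- padding (5B)
48..56  m17  (8B, 8-aligned)
sizeof = 56, alignof = 8
data bytes 41, size 56 → padding 15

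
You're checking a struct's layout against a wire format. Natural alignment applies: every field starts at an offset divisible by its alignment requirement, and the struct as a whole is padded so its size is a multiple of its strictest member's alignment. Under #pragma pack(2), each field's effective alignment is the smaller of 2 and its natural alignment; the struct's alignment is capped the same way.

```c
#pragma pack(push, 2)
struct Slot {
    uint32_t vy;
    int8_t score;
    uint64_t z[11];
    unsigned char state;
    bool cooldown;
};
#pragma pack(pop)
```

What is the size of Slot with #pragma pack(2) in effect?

96

0..4  vy  (4B, 2-aligned)
4..5  score  (1B, 1-aligned)
5..6  -- padding (1B)
6..94  z  (88B, 2-aligned)
94..95  state  (1B, 1-aligned)
95..96  cooldown  (1B, 1-aligned)
sizeof = 96, alignof = 2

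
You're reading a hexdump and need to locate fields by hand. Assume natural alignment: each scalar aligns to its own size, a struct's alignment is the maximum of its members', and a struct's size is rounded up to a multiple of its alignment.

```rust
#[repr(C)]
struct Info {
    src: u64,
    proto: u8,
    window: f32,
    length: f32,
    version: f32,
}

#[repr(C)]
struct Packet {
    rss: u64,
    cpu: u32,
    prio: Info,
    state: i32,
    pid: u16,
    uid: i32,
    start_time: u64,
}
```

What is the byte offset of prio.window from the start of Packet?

28

Info: src at 0 (size 8, align 8) → ends 8; proto at 8 (size 1, align 1) → ends 9; pad 3 to align 4 for window; window at 12 (size 4, align 4) → ends 16; length at 16 (size 4, align 4) → ends 20; version at 20 (size 4, align 4) → ends 24; total 24 bytes, alignment 8
rss at 0 (size 8, align 8) → ends 8
cpu at 8 (size 4, align 4) → ends 12
pad 4 to align 8 for prio
prio at 16 (size 24, align 8) → ends 40
within Info: window at 12
16 + 12 = 28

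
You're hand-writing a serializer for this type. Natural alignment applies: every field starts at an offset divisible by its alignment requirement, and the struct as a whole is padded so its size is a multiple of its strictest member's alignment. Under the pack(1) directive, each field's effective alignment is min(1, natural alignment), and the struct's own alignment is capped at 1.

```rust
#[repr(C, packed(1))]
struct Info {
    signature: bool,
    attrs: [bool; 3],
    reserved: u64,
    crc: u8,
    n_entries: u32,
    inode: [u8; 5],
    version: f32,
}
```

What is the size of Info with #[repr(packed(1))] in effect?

26

signature at 0 (size 1, align 1) → ends 1
attrs at 1 (size 3, align 1) → ends 4
reserved at 4 (size 8, align 1) → ends 12
crc at 12 (size 1, align 1) → ends 13
n_entries at 13 (size 4, align 1) → ends 17
inode at 17 (size 5, align 1) → ends 22
version at 22 (size 4, align 1) → ends 26
total 26 bytes, alignment 1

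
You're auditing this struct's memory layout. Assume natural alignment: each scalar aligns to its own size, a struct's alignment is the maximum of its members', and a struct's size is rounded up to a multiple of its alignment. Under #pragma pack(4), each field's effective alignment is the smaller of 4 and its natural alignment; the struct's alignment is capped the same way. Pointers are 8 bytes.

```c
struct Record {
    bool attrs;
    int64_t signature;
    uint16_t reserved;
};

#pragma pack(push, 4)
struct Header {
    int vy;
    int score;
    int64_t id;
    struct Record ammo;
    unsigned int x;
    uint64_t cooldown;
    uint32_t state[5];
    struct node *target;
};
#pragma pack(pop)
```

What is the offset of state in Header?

52

Record: attrs at 0 (size 1, align 1) → ends 1; pad 7 to align 8 for signature; signature at 8 (size 8, align 8) → ends 16; reserved at 16 (size 2, align 2) → ends 18; tail pad 6 to reach multiple of 8; total 24 bytes, alignment 8
vy at 0 (size 4, align 4) → ends 4
score at 4 (size 4, align 4) → ends 8
id at 8 (size 8, align 4) → ends 16
ammo at 16 (size 24, align 4) → ends 40
x at 40 (size 4, align 4) → ends 44
cooldown at 44 (size 8, align 4) → ends 52
state at 52 (size 20, align 4) → ends 72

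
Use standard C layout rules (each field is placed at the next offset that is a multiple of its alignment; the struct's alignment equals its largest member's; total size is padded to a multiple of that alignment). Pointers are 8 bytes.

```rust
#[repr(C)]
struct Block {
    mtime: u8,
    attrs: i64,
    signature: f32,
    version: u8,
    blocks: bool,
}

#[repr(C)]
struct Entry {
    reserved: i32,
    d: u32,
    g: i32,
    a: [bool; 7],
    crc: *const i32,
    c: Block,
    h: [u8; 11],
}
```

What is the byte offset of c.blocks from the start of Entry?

Block: @0: mtime [1B, align 1] → 1; +7 pad (align 8); @8: attrs [8B, align 8] → 16; @16: signature [4B, align 4] → 20; @20: version [1B, align 1] → 21; @21: blocks [1B, align 1] → 22; +2 tail pad (align 8); size 24, align 8
@0: reserved [4B, align 4] → 4
@4: d [4B, align 4] → 8
@8: g [4B, align 4] → 12
@12: a [7B, align 1] → 19
+5 pad (align 8)
@24: crc [8B, align 8] → 32
@32: c [24B, align 8] → 56
within Block: blocks at 21
32 + 21 = 53

53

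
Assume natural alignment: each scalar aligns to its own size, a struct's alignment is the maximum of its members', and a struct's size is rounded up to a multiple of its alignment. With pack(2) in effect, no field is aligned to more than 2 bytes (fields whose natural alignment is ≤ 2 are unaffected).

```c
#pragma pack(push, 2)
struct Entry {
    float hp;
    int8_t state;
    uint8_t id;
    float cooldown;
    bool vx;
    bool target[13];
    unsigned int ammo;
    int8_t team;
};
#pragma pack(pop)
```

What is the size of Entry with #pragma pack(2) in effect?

hp at 0 (size 4, align 2) → ends 4
state at 4 (size 1, align 1) → ends 5
id at 5 (size 1, align 1) → ends 6
cooldown at 6 (size 4, align 2) → ends 10
vx at 10 (size 1, align 1) → ends 11
target at 11 (size 13, align 1) → ends 24
ammo at 24 (size 4, align 2) → ends 28
team at 28 (size 1, align 1) → ends 29
tail pad 1 to reach multiple of 2
total 30 bytes, alignment 2

30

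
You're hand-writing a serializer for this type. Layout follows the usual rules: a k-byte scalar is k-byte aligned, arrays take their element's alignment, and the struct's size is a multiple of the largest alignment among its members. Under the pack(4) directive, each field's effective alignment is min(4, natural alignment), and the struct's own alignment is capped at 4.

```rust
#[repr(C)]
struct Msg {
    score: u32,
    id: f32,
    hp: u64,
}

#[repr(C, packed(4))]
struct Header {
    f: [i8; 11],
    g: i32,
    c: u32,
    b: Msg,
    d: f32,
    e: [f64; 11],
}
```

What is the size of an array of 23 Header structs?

2944

Msg: @0: score [4B, align 4] → 4; @4: id [4B, align 4] → 8; @8: hp [8B, align 8] → 16; size 16, align 8
@0: f [11B, align 1] → 11
+1 pad (align 4)
@12: g [4B, align 4] → 16
@16: c [4B, align 4] → 20
@20: b [16B, align 4] → 36
@36: d [4B, align 4] → 40
@40: e [88B, align 4] → 128
size 128, align 4
array of 23: 23 × 128 = 2944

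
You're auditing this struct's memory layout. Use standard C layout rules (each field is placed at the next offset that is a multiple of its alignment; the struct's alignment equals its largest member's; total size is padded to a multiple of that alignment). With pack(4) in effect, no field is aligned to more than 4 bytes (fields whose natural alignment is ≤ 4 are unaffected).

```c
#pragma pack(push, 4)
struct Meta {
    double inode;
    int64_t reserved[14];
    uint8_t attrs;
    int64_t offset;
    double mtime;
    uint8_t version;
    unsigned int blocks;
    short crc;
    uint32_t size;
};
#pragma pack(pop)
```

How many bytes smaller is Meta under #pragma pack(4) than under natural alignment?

natural layout:
  0..8  inode  (8B, 8-aligned)
  8..120  reserved  (112B, 8-aligned)
  120..121  attrs  (1B, 1-aligned)
  121..128  -- padding (7B)
  128..136  offset  (8B, 8-aligned)
  136..144  mtime  (8B, 8-aligned)
  144..145  version  (1B, 1-aligned)
  145..148  -- padding (3B)
  148..152  blocks  (4B, 4-aligned)
  152..154  crc  (2B, 2-aligned)
  154..156  -- padding (2B)
  156..160  size  (4B, 4-aligned)
  sizeof = 160, alignof = 8
packed(4) layout:
  0..8  inode  (8B, 4-aligned)
  8..120  reserved  (112B, 4-aligned)
  120..121  attrs  (1B, 1-aligned)
  121..124  -- padding (3B)
  124..132  offset  (8B, 4-aligned)
  132..140  mtime  (8B, 4-aligned)
  140..141  version  (1B, 1-aligned)
  141..144  -- padding (3B)
  144..148  blocks  (4B, 4-aligned)
  148..150  crc  (2B, 2-aligned)
  150..152  -- padding (2B)
  152..156  size  (4B, 4-aligned)
  sizeof = 156, alignof = 4
160 − 156 = 4

4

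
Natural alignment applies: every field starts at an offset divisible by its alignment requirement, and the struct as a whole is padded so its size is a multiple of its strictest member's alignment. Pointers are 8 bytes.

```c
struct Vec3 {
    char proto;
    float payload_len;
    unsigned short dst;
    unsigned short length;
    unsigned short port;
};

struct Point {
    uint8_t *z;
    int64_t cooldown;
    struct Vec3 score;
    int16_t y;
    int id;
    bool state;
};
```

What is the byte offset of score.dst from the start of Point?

24

Vec3: 0..1  proto  (1B, 1-aligned); 1..4  -- padding (3B); 4..8  payload_len  (4B, 4-aligned); 8..10  dst  (2B, 2-aligned); 10..12  length  (2B, 2-aligned); 12..14  port  (2B, 2-aligned); 14..16  -- tail padding (2B); sizeof = 16, alignof = 4
0..8  z  (8B, 8-aligned)
8..16  cooldown  (8B, 8-aligned)
16..32  score  (16B, 4-aligned)
within Vec3: dst at 8
16 + 8 = 24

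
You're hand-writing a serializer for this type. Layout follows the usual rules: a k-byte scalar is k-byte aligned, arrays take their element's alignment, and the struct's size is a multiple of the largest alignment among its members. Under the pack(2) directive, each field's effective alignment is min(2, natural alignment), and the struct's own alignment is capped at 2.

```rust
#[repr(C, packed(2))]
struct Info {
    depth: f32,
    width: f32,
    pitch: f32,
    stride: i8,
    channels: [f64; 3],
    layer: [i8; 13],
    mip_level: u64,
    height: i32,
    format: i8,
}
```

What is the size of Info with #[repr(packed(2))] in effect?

depth at 0 (size 4, align 2) → ends 4
width at 4 (size 4, align 2) → ends 8
pitch at 8 (size 4, align 2) → ends 12
stride at 12 (size 1, align 1) → ends 13
pad 1 to align 2 for channels
channels at 14 (size 24, align 2) → ends 38
layer at 38 (size 13, align 1) → ends 51
pad 1 to align 2 for mip_level
mip_level at 52 (size 8, align 2) → ends 60
height at 60 (size 4, align 2) → ends 64
format at 64 (size 1, align 1) → ends 65
tail pad 1 to reach multiple of 2
total 66 bytes, alignment 2

66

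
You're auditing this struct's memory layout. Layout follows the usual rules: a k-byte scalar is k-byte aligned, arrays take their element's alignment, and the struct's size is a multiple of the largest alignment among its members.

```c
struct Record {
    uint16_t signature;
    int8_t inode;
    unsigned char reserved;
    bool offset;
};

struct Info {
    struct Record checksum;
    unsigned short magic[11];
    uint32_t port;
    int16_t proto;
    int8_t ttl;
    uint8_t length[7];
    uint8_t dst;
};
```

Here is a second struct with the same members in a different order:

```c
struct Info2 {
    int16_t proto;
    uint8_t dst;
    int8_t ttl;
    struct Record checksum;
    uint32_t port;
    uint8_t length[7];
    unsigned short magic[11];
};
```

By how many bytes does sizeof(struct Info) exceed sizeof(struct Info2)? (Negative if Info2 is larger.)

Record: signature at 0 (size 2, align 2) → ends 2; inode at 2 (size 1, align 1) → ends 3; reserved at 3 (size 1, align 1) → ends 4; offset at 4 (size 1, align 1) → ends 5; tail pad 1 to reach multiple of 2; total 6 bytes, alignment 2
checksum at 0 (size 6, align 2) → ends 6
magic at 6 (size 22, align 2) → ends 28
port at 28 (size 4, align 4) → ends 32
proto at 32 (size 2, align 2) → ends 34
ttl at 34 (size 1, align 1) → ends 35
length at 35 (size 7, align 1) → ends 42
dst at 42 (size 1, align 1) → ends 43
tail pad 1 to reach multiple of 4
total 44 bytes, alignment 4
— Info2 —
proto at 0 (size 2, align 2) → ends 2
dst at 2 (size 1, align 1) → ends 3
ttl at 3 (size 1, align 1) → ends 4
checksum at 4 (size 6, align 2) → ends 10
pad 2 to align 4 for port
port at 12 (size 4, align 4) → ends 16
length at 16 (size 7, align 1) → ends 23
pad 1 to align 2 for magic
magic at 24 (size 22, align 2) → ends 46
tail pad 2 to reach multiple of 4
total 48 bytes, alignment 4
44 − 48 = -4

-4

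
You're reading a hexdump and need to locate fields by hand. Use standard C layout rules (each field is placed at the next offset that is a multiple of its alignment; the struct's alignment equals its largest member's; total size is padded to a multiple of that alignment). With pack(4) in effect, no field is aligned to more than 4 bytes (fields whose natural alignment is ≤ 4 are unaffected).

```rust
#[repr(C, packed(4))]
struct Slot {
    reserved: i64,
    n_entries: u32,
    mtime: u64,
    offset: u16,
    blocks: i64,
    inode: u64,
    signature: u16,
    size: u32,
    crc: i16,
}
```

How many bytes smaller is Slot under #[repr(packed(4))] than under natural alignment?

12

natural layout:
  0..8  reserved  (8B, 8-aligned)
  8..12  n_entries  (4B, 4-aligned)
  12..16  -- padding (4B)
  16..24  mtime  (8B, 8-aligned)
  24..26  offset  (2B, 2-aligned)
  26..32  -- padding (6B)
  32..40  blocks  (8B, 8-aligned)
  40..48  inode  (8B, 8-aligned)
  48..50  signature  (2B, 2-aligned)
  50..52  -- padding (2B)
  52..56  size  (4B, 4-aligned)
  56..58  crc  (2B, 2-aligned)
  58..64  -- tail padding (6B)
  sizeof = 64, alignof = 8
packed(4) layout:
  0..8  reserved  (8B, 4-aligned)
  8..12  n_entries  (4B, 4-aligned)
  12..20  mtime  (8B, 4-aligned)
  20..22  offset  (2B, 2-aligned)
  22..24  -- padding (2B)
  24..32  blocks  (8B, 4-aligned)
  32..40  inode  (8B, 4-aligned)
  40..42  signature  (2B, 2-aligned)
  42..44  -- padding (2B)
  44..48  size  (4B, 4-aligned)
  48..50  crc  (2B, 2-aligned)
  50..52  -- tail padding (2B)
  sizeof = 52, alignof = 4
64 − 52 = 12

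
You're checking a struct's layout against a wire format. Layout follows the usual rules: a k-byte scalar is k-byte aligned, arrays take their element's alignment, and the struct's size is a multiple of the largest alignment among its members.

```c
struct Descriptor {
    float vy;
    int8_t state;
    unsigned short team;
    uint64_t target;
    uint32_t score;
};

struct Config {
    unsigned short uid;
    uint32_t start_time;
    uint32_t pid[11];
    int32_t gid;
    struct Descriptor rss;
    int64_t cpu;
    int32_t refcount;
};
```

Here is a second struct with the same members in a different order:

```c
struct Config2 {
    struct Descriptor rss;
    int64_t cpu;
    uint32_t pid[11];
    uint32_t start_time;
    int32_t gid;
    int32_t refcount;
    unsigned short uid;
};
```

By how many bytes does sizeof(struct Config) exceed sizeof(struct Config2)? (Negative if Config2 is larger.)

Descriptor: @0: vy [4B, align 4] → 4; @4: state [1B, align 1] → 5; +1 pad (align 2); @6: team [2B, align 2] → 8; @8: target [8B, align 8] → 16; @16: score [4B, align 4] → 20; +4 tail pad (align 8); size 24, align 8
@0: uid [2B, align 2] → 2
+2 pad (align 4)
@4: start_time [4B, align 4] → 8
@8: pid [44B, align 4] → 52
@52: gid [4B, align 4] → 56
@56: rss [24B, align 8] → 80
@80: cpu [8B, align 8] → 88
@88: refcount [4B, align 4] → 92
+4 tail pad (align 8)
size 96, align 8
— Config2 —
@0: rss [24B, align 8] → 24
@24: cpu [8B, align 8] → 32
@32: pid [44B, align 4] → 76
@76: start_time [4B, align 4] → 80
@80: gid [4B, align 4] → 84
@84: refcount [4B, align 4] → 88
@88: uid [2B, align 2] → 90
+6 tail pad (align 8)
size 96, align 8
96 − 96 = 0

0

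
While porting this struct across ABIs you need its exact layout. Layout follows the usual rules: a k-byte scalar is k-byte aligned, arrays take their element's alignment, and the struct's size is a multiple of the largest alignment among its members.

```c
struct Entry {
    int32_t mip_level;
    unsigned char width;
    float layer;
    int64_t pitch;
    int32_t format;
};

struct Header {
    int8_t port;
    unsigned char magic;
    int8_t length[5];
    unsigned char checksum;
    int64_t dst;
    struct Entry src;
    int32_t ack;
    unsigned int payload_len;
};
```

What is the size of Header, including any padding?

56 bytes

Entry: @0: mip_level [4B, align 4] → 4; @4: width [1B, align 1] → 5; +3 pad (align 4); @8: layer [4B, align 4] → 12; +4 pad (align 8); @16: pitch [8B, align 8] → 24; @24: format [4B, align 4] → 28; +4 tail pad (align 8); size 32, align 8
@0: port [1B, align 1] → 1
@1: magic [1B, align 1] → 2
@2: length [5B, align 1] → 7
@7: checksum [1B, align 1] → 8
@8: dst [8B, align 8] → 16
@16: src [32B, align 8] → 48
@48: ack [4B, align 4] → 52
@52: payload_len [4B, align 4] → 56
size 56, align 8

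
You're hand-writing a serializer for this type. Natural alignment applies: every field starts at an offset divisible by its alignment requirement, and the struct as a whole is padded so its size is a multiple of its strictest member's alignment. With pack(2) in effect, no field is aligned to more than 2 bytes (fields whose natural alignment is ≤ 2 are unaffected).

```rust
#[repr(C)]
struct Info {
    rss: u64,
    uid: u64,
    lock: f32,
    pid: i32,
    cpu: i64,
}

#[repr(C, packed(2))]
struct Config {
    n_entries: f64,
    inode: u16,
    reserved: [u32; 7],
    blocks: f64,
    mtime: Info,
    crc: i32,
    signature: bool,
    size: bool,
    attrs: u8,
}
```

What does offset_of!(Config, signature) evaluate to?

82

Info: 0..8  rss  (8B, 8-aligned); 8..16  uid  (8B, 8-aligned); 16..20  lock  (4B, 4-aligned); 20..24  pid  (4B, 4-aligned); 24..32  cpu  (8B, 8-aligned); sizeof = 32, alignof = 8
0..8  n_entries  (8B, 2-aligned)
8..10  inode  (2B, 2-aligned)
10..38  reserved  (28B, 2-aligned)
38..46  blocks  (8B, 2-aligned)
46..78  mtime  (32B, 2-aligned)
78..82  crc  (4B, 2-aligned)
82..83  signature  (1B, 1-aligned)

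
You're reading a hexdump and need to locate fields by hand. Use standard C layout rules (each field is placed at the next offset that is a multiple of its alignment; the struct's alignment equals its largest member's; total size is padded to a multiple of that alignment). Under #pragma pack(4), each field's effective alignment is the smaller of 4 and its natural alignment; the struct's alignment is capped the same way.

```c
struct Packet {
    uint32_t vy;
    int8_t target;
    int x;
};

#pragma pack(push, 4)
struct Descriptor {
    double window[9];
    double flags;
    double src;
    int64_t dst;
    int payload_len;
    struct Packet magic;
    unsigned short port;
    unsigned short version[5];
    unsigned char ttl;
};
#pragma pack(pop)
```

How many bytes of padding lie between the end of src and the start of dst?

0

Packet: 0..4  vy  (4B, 4-aligned); 4..5  target  (1B, 1-aligned); 5..8  -- padding (3B); 8..12  x  (4B, 4-aligned); sizeof = 12, alignof = 4
0..72  window  (72B, 4-aligned)
72..80  flags  (8B, 4-aligned)
80..88  src  (8B, 4-aligned)
88..96  dst  (8B, 4-aligned)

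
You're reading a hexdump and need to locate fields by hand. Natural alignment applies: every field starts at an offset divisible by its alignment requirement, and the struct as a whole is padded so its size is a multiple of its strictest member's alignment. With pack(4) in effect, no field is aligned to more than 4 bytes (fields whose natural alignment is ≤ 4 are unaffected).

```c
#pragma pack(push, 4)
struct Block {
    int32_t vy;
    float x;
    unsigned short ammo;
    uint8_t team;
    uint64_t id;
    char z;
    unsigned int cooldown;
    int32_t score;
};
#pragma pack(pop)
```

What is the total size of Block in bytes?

32 bytes

0..4  vy  (4B, 4-aligned)
4..8  x  (4B, 4-aligned)
8..10  ammo  (2B, 2-aligned)
10..11  team  (1B, 1-aligned)
11..12  -- padding (1B)
12..20  id  (8B, 4-aligned)
20..21  z  (1B, 1-aligned)
21..24  -- padding (3B)
24..28  cooldown  (4B, 4-aligned)
28..32  score  (4B, 4-aligned)
sizeof = 32, alignof = 4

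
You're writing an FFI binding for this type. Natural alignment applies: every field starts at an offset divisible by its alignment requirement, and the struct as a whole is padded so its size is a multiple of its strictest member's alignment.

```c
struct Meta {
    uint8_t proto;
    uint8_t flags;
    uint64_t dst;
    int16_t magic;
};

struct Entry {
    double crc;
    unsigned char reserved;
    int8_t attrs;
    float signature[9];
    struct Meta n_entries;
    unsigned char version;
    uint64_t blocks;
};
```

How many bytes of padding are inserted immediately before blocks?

Meta: proto at 0 (size 1, align 1) → ends 1; flags at 1 (size 1, align 1) → ends 2; pad 6 to align 8 for dst; dst at 8 (size 8, align 8) → ends 16; magic at 16 (size 2, align 2) → ends 18; tail pad 6 to reach multiple of 8; total 24 bytes, alignment 8
crc at 0 (size 8, align 8) → ends 8
reserved at 8 (size 1, align 1) → ends 9
attrs at 9 (size 1, align 1) → ends 10
pad 2 to align 4 for signature
signature at 12 (size 36, align 4) → ends 48
n_entries at 48 (size 24, align 8) → ends 72
version at 72 (size 1, align 1) → ends 73
pad 7 to align 8 for blocks
blocks at 80 (size 8, align 8) → ends 88

7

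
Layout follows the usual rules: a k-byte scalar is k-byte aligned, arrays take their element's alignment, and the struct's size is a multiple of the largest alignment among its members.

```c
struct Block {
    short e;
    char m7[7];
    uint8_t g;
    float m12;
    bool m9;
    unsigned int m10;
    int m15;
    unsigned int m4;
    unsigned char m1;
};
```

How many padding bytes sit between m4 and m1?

0

e at 0 (size 2, align 2) → ends 2
m7 at 2 (size 7, align 1) → ends 9
g at 9 (size 1, align 1) → ends 10
pad 2 to align 4 for m12
m12 at 12 (size 4, align 4) → ends 16
m9 at 16 (size 1, align 1) → ends 17
pad 3 to align 4 for m10
m10 at 20 (size 4, align 4) → ends 24
m15 at 24 (size 4, align 4) → ends 28
m4 at 28 (size 4, align 4) → ends 32
m1 at 32 (size 1, align 1) → ends 33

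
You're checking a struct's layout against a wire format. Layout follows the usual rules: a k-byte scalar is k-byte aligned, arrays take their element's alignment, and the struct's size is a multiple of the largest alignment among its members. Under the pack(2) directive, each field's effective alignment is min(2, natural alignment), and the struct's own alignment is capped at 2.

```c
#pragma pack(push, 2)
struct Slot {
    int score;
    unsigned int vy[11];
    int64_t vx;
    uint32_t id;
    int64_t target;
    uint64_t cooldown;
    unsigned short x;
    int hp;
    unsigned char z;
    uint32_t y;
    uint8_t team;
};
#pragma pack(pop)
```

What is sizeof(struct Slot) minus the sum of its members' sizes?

2

score at 0 (size 4, align 2) → ends 4
vy at 4 (size 44, align 2) → ends 48
vx at 48 (size 8, align 2) → ends 56
id at 56 (size 4, align 2) → ends 60
target at 60 (size 8, align 2) → ends 68
cooldown at 68 (size 8, align 2) → ends 76
x at 76 (size 2, align 2) → ends 78
hp at 78 (size 4, align 2) → ends 82
z at 82 (size 1, align 1) → ends 83
pad 1 to align 2 for y
y at 84 (size 4, align 2) → ends 88
team at 88 (size 1, align 1) → ends 89
tail pad 1 to reach multiple of 2
total 90 bytes, alignment 2
data bytes 88, size 90 → padding 2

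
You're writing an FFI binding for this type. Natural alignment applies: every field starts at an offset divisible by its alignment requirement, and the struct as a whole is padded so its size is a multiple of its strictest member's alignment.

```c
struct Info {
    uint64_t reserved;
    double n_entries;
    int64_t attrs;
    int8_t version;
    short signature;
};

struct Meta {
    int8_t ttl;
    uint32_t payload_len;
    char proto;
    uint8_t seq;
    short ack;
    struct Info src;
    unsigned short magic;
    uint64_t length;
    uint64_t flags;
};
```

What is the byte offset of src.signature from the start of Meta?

Info: 0..8  reserved  (8B, 8-aligned); 8..16  n_entries  (8B, 8-aligned); 16..24  attrs  (8B, 8-aligned); 24..25  version  (1B, 1-aligned); 25..26  -- padding (1B); 26..28  signature  (2B, 2-aligned); 28..32  -- tail padding (4B); sizeof = 32, alignof = 8
0..1  ttl  (1B, 1-aligned)
1..4  -- padding (3B)
4..8  payload_len  (4B, 4-aligned)
8..9  proto  (1B, 1-aligned)
9..10  seq  (1B, 1-aligned)
10..12  ack  (2B, 2-aligned)
12..16  -- padding (4B)
16..48  src  (32B, 8-aligned)
within Info: signature at 26
16 + 26 = 42

42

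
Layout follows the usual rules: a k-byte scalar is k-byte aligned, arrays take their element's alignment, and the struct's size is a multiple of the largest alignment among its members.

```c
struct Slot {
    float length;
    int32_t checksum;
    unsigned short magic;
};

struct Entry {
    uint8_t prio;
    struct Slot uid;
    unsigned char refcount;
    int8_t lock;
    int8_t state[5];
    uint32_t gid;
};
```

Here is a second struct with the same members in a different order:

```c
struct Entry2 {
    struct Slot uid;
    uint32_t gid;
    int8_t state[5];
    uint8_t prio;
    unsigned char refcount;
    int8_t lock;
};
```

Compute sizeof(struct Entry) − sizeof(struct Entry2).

Slot: 0..4  length  (4B, 4-aligned); 4..8  checksum  (4B, 4-aligned); 8..10  magic  (2B, 2-aligned); 10..12  -- tail padding (2B); sizeof = 12, alignof = 4
0..1  prio  (1B, 1-aligned)
1..4  -- padding (3B)
4..16  uid  (12B, 4-aligned)
16..17  refcount  (1B, 1-aligned)
17..18  lock  (1B, 1-aligned)
18..23  state  (5B, 1-aligned)
23..24  -- padding (1B)
24..28  gid  (4B, 4-aligned)
sizeof = 28, alignof = 4
— Entry2 —
0..12  uid  (12B, 4-aligned)
12..16  gid  (4B, 4-aligned)
16..21  state  (5B, 1-aligned)
21..22  prio  (1B, 1-aligned)
22..23  refcount  (1B, 1-aligned)
23..24  lock  (1B, 1-aligned)
sizeof = 24, alignof = 4
28 − 24 = 4

4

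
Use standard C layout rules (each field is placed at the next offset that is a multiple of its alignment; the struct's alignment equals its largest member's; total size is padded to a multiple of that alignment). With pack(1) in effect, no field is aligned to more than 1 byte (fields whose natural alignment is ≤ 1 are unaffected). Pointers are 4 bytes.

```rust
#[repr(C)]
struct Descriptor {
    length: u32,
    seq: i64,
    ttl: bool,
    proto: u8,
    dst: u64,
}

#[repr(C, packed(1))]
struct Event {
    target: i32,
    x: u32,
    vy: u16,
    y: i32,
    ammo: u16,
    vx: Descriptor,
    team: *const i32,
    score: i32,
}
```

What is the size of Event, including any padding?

56 bytes

Descriptor: 0..4  length  (4B, 4-aligned); 4..8  -- padding (4B); 8..16  seq  (8B, 8-aligned); 16..17  ttl  (1B, 1-aligned); 17..18  proto  (1B, 1-aligned); 18..24  -- padding (6B); 24..32  dst  (8B, 8-aligned); sizeof = 32, alignof = 8
0..4  target  (4B, 1-aligned)
4..8  x  (4B, 1-aligned)
8..10  vy  (2B, 1-aligned)
10..14  y  (4B, 1-aligned)
14..16  ammo  (2B, 1-aligned)
16..48  vx  (32B, 1-aligned)
48..52  team  (4B, 1-aligned)
52..56  score  (4B, 1-aligned)
sizeof = 56, alignof = 1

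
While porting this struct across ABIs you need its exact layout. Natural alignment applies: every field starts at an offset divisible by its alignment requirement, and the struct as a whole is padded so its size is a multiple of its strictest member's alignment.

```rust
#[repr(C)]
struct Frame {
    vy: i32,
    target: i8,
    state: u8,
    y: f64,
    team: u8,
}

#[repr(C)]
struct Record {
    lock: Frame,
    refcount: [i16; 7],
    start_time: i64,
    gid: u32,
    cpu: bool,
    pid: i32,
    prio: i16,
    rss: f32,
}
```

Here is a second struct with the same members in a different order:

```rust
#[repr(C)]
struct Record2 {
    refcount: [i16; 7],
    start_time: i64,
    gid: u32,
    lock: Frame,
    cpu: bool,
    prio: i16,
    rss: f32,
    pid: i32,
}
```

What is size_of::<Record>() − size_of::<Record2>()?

Frame: 0..4  vy  (4B, 4-aligned); 4..5  target  (1B, 1-aligned); 5..6  state  (1B, 1-aligned); 6..8  -- padding (2B); 8..16  y  (8B, 8-aligned); 16..17  team  (1B, 1-aligned); 17..24  -- tail padding (7B); sizeof = 24, alignof = 8
0..24  lock  (24B, 8-aligned)
24..38  refcount  (14B, 2-aligned)
38..40  -- padding (2B)
40..48  start_time  (8B, 8-aligned)
48..52  gid  (4B, 4-aligned)
52..53  cpu  (1B, 1-aligned)
53..56  -- padding (3B)
56..60  pid  (4B, 4-aligned)
60..62  prio  (2B, 2-aligned)
62..64  -- padding (2B)
64..68  rss  (4B, 4-aligned)
68..72  -- tail padding (4B)
sizeof = 72, alignof = 8
— Record2 —
0..14  refcount  (14B, 2-aligned)
14..16  -- padding (2B)
16..24  start_time  (8B, 8-aligned)
24..28  gid  (4B, 4-aligned)
28..32  -- padding (4B)
32..56  lock  (24B, 8-aligned)
56..57  cpu  (1B, 1-aligned)
57..58  -- padding (1B)
58..60  prio  (2B, 2-aligned)
60..64  rss  (4B, 4-aligned)
64..68  pid  (4B, 4-aligned)
68..72  -- tail padding (4B)
sizeof = 72, alignof = 8
72 − 72 = 0

0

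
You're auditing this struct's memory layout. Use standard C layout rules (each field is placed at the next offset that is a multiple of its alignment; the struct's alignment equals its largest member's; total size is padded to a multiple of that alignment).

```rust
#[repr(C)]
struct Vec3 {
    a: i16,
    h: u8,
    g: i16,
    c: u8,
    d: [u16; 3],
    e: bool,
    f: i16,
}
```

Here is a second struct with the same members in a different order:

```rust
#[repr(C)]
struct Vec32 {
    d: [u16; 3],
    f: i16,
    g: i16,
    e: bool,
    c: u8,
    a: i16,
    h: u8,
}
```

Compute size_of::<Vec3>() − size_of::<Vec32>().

a at 0 (size 2, align 2) → ends 2
h at 2 (size 1, align 1) → ends 3
pad 1 to align 2 for g
g at 4 (size 2, align 2) → ends 6
c at 6 (size 1, align 1) → ends 7
pad 1 to align 2 for d
d at 8 (size 6, align 2) → ends 14
e at 14 (size 1, align 1) → ends 15
pad 1 to align 2 for f
f at 16 (size 2, align 2) → ends 18
total 18 bytes, alignment 2
— Vec32 —
d at 0 (size 6, align 2) → ends 6
f at 6 (size 2, align 2) → ends 8
g at 8 (size 2, align 2) → ends 10
e at 10 (size 1, align 1) → ends 11
c at 11 (size 1, align 1) → ends 12
a at 12 (size 2, align 2) → ends 14
h at 14 (size 1, align 1) → ends 15
tail pad 1 to reach multiple of 2
total 16 bytes, alignment 2
18 − 16 = 2

2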